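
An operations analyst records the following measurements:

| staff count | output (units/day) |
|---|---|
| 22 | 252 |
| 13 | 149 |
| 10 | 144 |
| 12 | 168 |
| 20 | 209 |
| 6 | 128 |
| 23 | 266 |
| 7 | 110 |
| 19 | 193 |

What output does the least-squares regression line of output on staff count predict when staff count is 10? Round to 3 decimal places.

142.463

n = 9, Σx = 132, Σy = 1619, Σxy = 26440, Σx² = 2272
Sxx = Σx² − (Σx)²/n = 2272 − 1936 = 336
Sxy = Σxy − (Σx)(Σy)/n = 26440 − 23745.333333 = 2694.666667
b = Sxy/Sxx = 2694.666667/336 = 8.019841
a = ȳ − b·x̄ = 179.888889 − 8.019841·14.666667 = 62.264550
ŷ(10) = a + b·10 = 62.264550 + 8.019841·10 = 142.462963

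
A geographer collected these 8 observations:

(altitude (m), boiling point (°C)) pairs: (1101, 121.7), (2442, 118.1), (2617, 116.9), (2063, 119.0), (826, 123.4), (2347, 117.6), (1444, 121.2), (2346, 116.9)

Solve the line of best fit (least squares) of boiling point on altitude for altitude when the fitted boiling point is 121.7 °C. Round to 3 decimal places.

1233.973

n = 8, Σx = 15186, Σy = 954.8, Σxy = 1801012, Σx² = 32059760
Sxx = Σx² − (Σx)²/n = 32059760 − 28826824.5 = 3232935.5
Sxy = Σxy − (Σx)(Σy)/n = 1801012 − 1812449.1 = -11437.1
b = Sxy/Sxx = -11437.1/3232935.5 = -0.003538
a = ȳ − b·x̄ = 119.35 − (-0.003538)·1898.25 = 126.065406
Set a + b·x = 121.7: x = (121.7 − 126.065406) / (-0.003538) = 1233.973354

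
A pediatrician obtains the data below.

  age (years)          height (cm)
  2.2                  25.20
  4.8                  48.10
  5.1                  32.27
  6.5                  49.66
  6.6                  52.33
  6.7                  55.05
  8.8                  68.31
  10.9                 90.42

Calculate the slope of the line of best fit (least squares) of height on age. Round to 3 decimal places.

7.434

n = 8, Σx = 51.6, Σy = 421.34, Σxy = 3074.606, Σx² = 380.84
Sxx = Σx² − (Σx)²/n = 380.84 − 332.82 = 48.02
Sxy = Σxy − (Σx)(Σy)/n = 3074.606 − 2717.643 = 356.963
b = Sxy/Sxx = 356.963/48.02 = 7.433632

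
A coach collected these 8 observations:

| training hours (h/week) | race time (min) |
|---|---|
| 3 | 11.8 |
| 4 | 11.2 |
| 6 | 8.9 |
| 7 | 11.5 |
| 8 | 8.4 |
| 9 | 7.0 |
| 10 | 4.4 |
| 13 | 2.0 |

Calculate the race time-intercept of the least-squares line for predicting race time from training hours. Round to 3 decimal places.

n = 8, Σx = 60, Σy = 65.2, Σxy = 414.3, Σx² = 524
Sxx = Σx² − (Σx)²/n = 524 − 450 = 74
Sxy = Σxy − (Σx)(Σy)/n = 414.3 − 489 = -74.7
b = Sxy/Sxx = -74.7/74 = -1.009459
a = ȳ − b·x̄ = 8.15 − (-1.009459)·7.5 = 15.720946

15.721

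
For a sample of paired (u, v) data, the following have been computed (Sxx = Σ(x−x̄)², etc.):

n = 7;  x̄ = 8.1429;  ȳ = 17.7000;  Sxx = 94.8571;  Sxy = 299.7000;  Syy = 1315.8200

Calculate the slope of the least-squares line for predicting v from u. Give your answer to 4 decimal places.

b = Sxy/Sxx = 299.7/94.8571 = 3.159489

3.1595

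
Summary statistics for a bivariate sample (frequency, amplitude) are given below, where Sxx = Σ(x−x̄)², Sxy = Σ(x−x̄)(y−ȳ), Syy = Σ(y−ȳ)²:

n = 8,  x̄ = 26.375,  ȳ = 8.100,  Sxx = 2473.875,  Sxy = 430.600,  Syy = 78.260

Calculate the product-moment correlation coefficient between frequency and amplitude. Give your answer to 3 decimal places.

r = Sxy/√(Sxx·Syy) = 430.6/√(193605.4575) = 430.6/440.006202 = 0.978623

0.979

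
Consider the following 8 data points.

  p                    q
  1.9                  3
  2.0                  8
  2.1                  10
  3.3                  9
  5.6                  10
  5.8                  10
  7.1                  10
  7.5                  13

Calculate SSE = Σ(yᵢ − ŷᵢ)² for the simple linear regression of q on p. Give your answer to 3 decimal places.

n = 8, Σx = 35.3, Σy = 73, Σxy = 354.9, Σx² = 194.57, Σy² = 723
Sxx = Σx² − (Σx)²/n = 194.57 − 155.76125 = 38.80875
Sxy = Σxy − (Σx)(Σy)/n = 354.9 − 322.1125 = 32.7875
Syy = Σy² − (Σy)²/n = 723 − 666.125 = 56.875
b = Sxy/Sxx = 32.7875/38.80875 = 0.844848
SSE = Syy − b·Sxy = 56.875 − 0.844848·32.7875 = 29.174542

29.175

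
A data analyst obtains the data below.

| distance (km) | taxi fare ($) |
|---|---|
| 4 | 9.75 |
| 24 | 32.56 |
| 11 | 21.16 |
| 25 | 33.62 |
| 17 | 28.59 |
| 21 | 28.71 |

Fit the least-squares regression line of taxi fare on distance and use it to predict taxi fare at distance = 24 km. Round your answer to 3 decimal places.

n = 6, Σx = 102, Σy = 154.39, Σxy = 2982.64, Σx² = 2068
Sxx = Σx² − (Σx)²/n = 2068 − 1734 = 334
Sxy = Σxy − (Σx)(Σy)/n = 2982.64 − 2624.63 = 358.01
b = Sxy/Sxx = 358.01/334 = 1.071886
a = ȳ − b·x̄ = 25.731667 − 1.071886·17 = 7.509601
ŷ(24) = a + b·24 = 7.509601 + 1.071886·24 = 33.234870

33.235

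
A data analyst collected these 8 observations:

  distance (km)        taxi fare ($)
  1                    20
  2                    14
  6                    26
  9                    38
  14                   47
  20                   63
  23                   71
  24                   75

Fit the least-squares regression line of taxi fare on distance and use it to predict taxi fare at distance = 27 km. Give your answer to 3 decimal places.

n = 8, Σx = 99, Σy = 354, Σxy = 5897, Σx² = 1823
Sxx = Σx² − (Σx)²/n = 1823 − 1225.125 = 597.875
Sxy = Σxy − (Σx)(Σy)/n = 5897 − 4380.75 = 1516.25
b = Sxy/Sxx = 1516.25/597.875 = 2.536065
a = ȳ − b·x̄ = 44.25 − 2.536065·12.375 = 12.866193
ŷ(27) = a + b·27 = 12.866193 + 2.536065·27 = 81.339954

81.340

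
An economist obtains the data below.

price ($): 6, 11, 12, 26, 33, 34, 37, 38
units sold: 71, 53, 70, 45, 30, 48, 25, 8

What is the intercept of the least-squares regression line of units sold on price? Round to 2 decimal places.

n = 8, Σx = 197, Σy = 350, Σxy = 6870, Σx² = 6035
Sxx = Σx² − (Σx)²/n = 6035 − 4851.125 = 1183.875
Sxy = Σxy − (Σx)(Σy)/n = 6870 − 8618.75 = -1748.75
b = Sxy/Sxx = -1748.75/1183.875 = -1.477141
a = ȳ − b·x̄ = 43.75 − (-1.477141)·24.625 = 80.124591

80.12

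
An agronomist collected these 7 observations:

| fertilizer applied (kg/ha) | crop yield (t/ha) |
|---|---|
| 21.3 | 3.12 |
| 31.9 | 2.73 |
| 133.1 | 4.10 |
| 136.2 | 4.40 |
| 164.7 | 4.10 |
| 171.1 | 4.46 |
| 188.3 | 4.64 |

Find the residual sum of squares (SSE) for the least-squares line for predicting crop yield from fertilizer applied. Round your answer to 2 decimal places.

0.31

n = 7, Σx = 846.6, Σy = 27.55, Σxy = 3610.621, Σx² = 129595.54, Σy² = 111.5885
Sxx = Σx² − (Σx)²/n = 129595.54 − 102390.222857 = 27205.317143
Sxy = Σxy − (Σx)(Σy)/n = 3610.621 − 3331.975714 = 278.645286
Syy = Σy² − (Σy)²/n = 111.5885 − 108.428929 = 3.159571
b = Sxy/Sxx = 278.645286/27205.317143 = 0.010242
SSE = Syy − b·Sxy = 3.159571 − 0.010242·278.645286 = 0.305600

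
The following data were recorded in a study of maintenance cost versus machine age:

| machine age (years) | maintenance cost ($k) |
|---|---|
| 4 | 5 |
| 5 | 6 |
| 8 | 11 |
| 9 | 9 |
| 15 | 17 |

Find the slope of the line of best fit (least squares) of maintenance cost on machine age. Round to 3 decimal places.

n = 5, Σx = 41, Σy = 48, Σxy = 474, Σx² = 411
Sxx = Σx² − (Σx)²/n = 411 − 336.2 = 74.8
Sxy = Σxy − (Σx)(Σy)/n = 474 − 393.6 = 80.4
b = Sxy/Sxx = 80.4/74.8 = 1.074866

1.075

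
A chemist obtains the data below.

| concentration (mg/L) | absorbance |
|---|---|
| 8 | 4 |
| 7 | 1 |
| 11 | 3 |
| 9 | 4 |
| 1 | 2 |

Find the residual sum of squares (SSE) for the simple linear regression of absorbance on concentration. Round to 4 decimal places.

n = 5, Σx = 36, Σy = 14, Σxy = 110, Σx² = 316, Σy² = 46
Sxx = Σx² − (Σx)²/n = 316 − 259.2 = 56.8
Sxy = Σxy − (Σx)(Σy)/n = 110 − 100.8 = 9.2
Syy = Σy² − (Σy)²/n = 46 − 39.2 = 6.8
b = Sxy/Sxx = 9.2/56.8 = 0.161972
SSE = Syy − b·Sxy = 6.8 − 0.161972·9.2 = 5.309859

5.3099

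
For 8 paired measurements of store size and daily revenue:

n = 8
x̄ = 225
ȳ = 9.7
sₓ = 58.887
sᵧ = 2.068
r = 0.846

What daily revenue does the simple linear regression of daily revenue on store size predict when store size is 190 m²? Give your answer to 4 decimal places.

b = r · sᵧ/sₓ = 0.846 · 2.068/58.887 = 0.029710
a = ȳ − b·x̄ = 9.7 − 0.029710·225 = 3.015268
ŷ(190) = a + b·190 = 3.015268 + 0.029710·190 = 8.660153

8.6602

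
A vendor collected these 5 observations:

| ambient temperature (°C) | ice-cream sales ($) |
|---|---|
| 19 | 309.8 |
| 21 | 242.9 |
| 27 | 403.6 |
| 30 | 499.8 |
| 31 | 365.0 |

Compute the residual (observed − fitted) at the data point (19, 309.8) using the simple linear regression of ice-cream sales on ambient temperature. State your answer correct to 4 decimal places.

n = 5, Σx = 128, Σy = 1821.1, Σxy = 48193.3, Σx² = 3392
Sxx = Σx² − (Σx)²/n = 3392 − 3276.8 = 115.2
Sxy = Σxy − (Σx)(Σy)/n = 48193.3 − 46620.16 = 1573.14
b = Sxy/Sxx = 1573.14/115.2 = 13.655729
a = ȳ − b·x̄ = 364.22 − 13.655729·25.6 = 14.633333
ŷ(19) = 14.633333 + 13.655729·19 = 274.092188
residual = y − ŷ = 309.8 − 274.092188 = 35.707813

35.7078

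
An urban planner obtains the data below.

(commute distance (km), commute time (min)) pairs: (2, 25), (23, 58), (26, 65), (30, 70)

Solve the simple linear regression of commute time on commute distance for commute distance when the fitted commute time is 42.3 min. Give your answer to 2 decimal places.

12.72

n = 4, Σx = 81, Σy = 218, Σxy = 5174, Σx² = 2109
Sxx = Σx² − (Σx)²/n = 2109 − 1640.25 = 468.75
Sxy = Σxy − (Σx)(Σy)/n = 5174 − 4414.5 = 759.5
b = Sxy/Sxx = 759.5/468.75 = 1.620267
a = ȳ − b·x̄ = 54.5 − 1.620267·20.25 = 21.6896
Set a + b·x = 42.3: x = (42.3 − 21.6896) / 1.620267 = 12.720375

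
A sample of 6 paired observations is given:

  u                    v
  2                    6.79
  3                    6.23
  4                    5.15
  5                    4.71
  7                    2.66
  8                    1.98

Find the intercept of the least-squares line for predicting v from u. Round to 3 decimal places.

8.573

n = 6, Σx = 29, Σy = 27.52, Σxy = 110.88, Σx² = 167
Sxx = Σx² − (Σx)²/n = 167 − 140.166667 = 26.833333
Sxy = Σxy − (Σx)(Σy)/n = 110.88 − 133.013333 = -22.133333
b = Sxy/Sxx = -22.133333/26.833333 = -0.824845
a = ȳ − b·x̄ = 4.586667 − (-0.824845)·4.833333 = 8.573416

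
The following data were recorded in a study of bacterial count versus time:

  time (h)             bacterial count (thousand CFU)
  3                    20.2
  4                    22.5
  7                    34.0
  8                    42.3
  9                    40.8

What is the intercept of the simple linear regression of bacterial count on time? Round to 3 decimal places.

8.030

n = 5, Σx = 31, Σy = 159.8, Σxy = 1094.2, Σx² = 219
Sxx = Σx² − (Σx)²/n = 219 − 192.2 = 26.8
Sxy = Σxy − (Σx)(Σy)/n = 1094.2 − 990.76 = 103.44
b = Sxy/Sxx = 103.44/26.8 = 3.859701
a = ȳ − b·x̄ = 31.96 − 3.859701·6.2 = 8.029851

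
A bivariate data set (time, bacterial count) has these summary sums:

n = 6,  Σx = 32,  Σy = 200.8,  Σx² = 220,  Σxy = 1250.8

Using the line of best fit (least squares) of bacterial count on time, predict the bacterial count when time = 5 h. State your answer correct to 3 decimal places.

Sxx = Σx² − (Σx)²/n = 220 − 170.666667 = 49.333333
Sxy = Σxy − (Σx)(Σy)/n = 1250.8 − 1070.933333 = 179.866667
b = Sxy/Sxx = 179.866667/49.333333 = 3.645946
a = ȳ − b·x̄ = 33.466667 − 3.645946·5.333333 = 14.021622
ŷ(5) = a + b·5 = 14.021622 + 3.645946·5 = 32.251351

32.251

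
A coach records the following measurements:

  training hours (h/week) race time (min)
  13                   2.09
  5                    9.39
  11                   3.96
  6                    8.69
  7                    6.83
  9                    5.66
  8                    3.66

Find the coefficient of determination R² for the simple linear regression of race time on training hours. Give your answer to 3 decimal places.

0.826

n = 7, Σx = 59, Σy = 40.28, Σxy = 297.85, Σx² = 545, Σy² = 275.818
Sxx = Σx² − (Σx)²/n = 545 − 497.285714 = 47.714286
Sxy = Σxy − (Σx)(Σy)/n = 297.85 − 339.502857 = -41.652857
Syy = Σy² − (Σy)²/n = 275.818 − 231.782629 = 44.035371
R² = Sxy²/(Sxx·Syy) = (-41.652857)²/(47.714286·44.035371) = 0.825733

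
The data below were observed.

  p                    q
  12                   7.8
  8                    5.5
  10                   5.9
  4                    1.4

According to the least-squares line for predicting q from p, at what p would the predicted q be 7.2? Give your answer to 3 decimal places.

11.148

n = 4, Σx = 34, Σy = 20.6, Σxy = 202.2, Σx² = 324
Sxx = Σx² − (Σx)²/n = 324 − 289 = 35
Sxy = Σxy − (Σx)(Σy)/n = 202.2 − 175.1 = 27.1
b = Sxy/Sxx = 27.1/35 = 0.774286
a = ȳ − b·x̄ = 5.15 − 0.774286·8.5 = -1.431429
Set a + b·x = 7.2: x = (7.2 − (-1.431429)) / 0.774286 = 11.147601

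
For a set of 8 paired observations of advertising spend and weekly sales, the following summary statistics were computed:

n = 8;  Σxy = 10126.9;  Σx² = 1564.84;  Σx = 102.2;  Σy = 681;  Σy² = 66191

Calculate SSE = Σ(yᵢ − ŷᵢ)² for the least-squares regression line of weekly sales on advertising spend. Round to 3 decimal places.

364.352

Sxx = Σx² − (Σx)²/n = 1564.84 − 1305.605 = 259.235
Sxy = Σxy − (Σx)(Σy)/n = 10126.9 − 8699.775 = 1427.125
Syy = Σy² − (Σy)²/n = 66191 − 57970.125 = 8220.875
b = Sxy/Sxx = 1427.125/259.235 = 5.505140
SSE = Syy − b·Sxy = 8220.875 − 5.505140·1427.125 = 364.351901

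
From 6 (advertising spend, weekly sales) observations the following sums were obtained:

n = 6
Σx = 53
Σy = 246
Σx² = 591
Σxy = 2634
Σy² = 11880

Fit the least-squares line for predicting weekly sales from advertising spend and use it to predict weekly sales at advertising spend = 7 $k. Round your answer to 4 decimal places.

34.1194

Sxx = Σx² − (Σx)²/n = 591 − 468.166667 = 122.833333
Sxy = Σxy − (Σx)(Σy)/n = 2634 − 2173 = 461
b = Sxy/Sxx = 461/122.833333 = 3.753053
a = ȳ − b·x̄ = 41 − 3.753053·8.833333 = 7.848033
ŷ(7) = a + b·7 = 7.848033 + 3.753053·7 = 34.119403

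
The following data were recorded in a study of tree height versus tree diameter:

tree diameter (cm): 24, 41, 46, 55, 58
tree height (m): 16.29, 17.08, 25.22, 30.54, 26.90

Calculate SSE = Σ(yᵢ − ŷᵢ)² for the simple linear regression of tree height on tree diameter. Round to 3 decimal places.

38.636

n = 5, Σx = 224, Σy = 116.03, Σxy = 5491.26, Σx² = 10762, Σy² = 2849.4405
Sxx = Σx² − (Σx)²/n = 10762 − 10035.2 = 726.8
Sxy = Σxy − (Σx)(Σy)/n = 5491.26 − 5198.144 = 293.116
Syy = Σy² − (Σy)²/n = 2849.4405 − 2692.59218 = 156.84832
b = Sxy/Sxx = 293.116/726.8 = 0.403297
SSE = Syy − b·Sxy = 156.84832 − 0.403297·293.116 = 38.635621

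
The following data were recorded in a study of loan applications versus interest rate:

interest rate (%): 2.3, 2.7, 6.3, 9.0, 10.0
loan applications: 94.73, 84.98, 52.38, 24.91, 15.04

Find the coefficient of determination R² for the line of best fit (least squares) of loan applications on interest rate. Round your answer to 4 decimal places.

n = 5, Σx = 30.3, Σy = 272.04, Σxy = 1151.909, Σx² = 233.27, Σy² = 19785.7474
Sxx = Σx² − (Σx)²/n = 233.27 − 183.618 = 49.652
Sxy = Σxy − (Σx)(Σy)/n = 1151.909 − 1648.5624 = -496.6534
Syy = Σy² − (Σy)²/n = 19785.7474 − 14801.15232 = 4984.59508
R² = Sxy²/(Sxx·Syy) = (-496.6534)²/(49.652·4984.59508) = 0.996644

0.9966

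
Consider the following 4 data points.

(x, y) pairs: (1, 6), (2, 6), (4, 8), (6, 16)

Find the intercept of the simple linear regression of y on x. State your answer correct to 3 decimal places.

n = 4, Σx = 13, Σy = 36, Σxy = 146, Σx² = 57
Sxx = Σx² − (Σx)²/n = 57 − 42.25 = 14.75
Sxy = Σxy − (Σx)(Σy)/n = 146 − 117 = 29
b = Sxy/Sxx = 29/14.75 = 1.966102
a = ȳ − b·x̄ = 9 − 1.966102·3.25 = 2.610169

2.610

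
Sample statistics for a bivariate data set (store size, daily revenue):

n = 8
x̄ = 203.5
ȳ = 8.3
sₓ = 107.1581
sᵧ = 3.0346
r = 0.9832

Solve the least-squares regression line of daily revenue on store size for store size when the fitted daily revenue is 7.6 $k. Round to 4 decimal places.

178.3592

b = r · sᵧ/sₓ = 0.9832 · 3.0346/107.1581 = 0.027843
a = ȳ − b·x̄ = 8.3 − 0.027843·203.5 = 2.633920
Set a + b·x = 7.6: x = (7.6 − 2.633920) / 0.027843 = 178.359164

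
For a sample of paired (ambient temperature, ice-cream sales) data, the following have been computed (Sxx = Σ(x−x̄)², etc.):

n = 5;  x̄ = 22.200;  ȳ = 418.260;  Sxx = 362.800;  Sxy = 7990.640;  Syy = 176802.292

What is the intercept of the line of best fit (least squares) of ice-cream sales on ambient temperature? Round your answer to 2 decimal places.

b = Sxy/Sxx = 7990.64/362.8 = 22.024917
a = ȳ − b·x̄ = 418.26 − 22.024917·22.2 = -70.693164

-70.69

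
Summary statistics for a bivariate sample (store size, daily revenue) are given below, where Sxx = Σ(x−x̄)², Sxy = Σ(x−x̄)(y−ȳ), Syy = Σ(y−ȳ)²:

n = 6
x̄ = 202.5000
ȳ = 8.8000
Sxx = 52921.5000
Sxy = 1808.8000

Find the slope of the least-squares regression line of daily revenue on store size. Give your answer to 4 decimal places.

0.0342

b = Sxy/Sxx = 1808.8/52921.5 = 0.034179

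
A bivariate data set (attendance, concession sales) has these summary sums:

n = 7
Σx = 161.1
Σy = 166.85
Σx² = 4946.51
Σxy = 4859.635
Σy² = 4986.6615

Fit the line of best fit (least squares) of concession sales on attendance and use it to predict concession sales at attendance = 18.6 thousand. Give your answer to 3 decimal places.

20.202

Sxx = Σx² − (Σx)²/n = 4946.51 − 3707.601429 = 1238.908571
Sxy = Σxy − (Σx)(Σy)/n = 4859.635 − 3839.933571 = 1019.701429
b = Sxy/Sxx = 1019.701429/1238.908571 = 0.823064
a = ȳ − b·x̄ = 23.835714 − 0.823064·23.014286 = 4.893477
ŷ(18.6) = a + b·18.6 = 4.893477 + 0.823064·18.6 = 20.202473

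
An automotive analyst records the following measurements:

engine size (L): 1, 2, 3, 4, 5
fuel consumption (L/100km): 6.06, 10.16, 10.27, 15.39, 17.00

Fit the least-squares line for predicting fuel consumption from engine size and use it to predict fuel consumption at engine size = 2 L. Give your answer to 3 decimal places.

9.065

n = 5, Σx = 15, Σy = 58.88, Σxy = 203.75, Σx² = 55
Sxx = Σx² − (Σx)²/n = 55 − 45 = 10
Sxy = Σxy − (Σx)(Σy)/n = 203.75 − 176.64 = 27.11
b = Sxy/Sxx = 27.11/10 = 2.711
a = ȳ − b·x̄ = 11.776 − 2.711·3 = 3.643
ŷ(2) = a + b·2 = 3.643 + 2.711·2 = 9.065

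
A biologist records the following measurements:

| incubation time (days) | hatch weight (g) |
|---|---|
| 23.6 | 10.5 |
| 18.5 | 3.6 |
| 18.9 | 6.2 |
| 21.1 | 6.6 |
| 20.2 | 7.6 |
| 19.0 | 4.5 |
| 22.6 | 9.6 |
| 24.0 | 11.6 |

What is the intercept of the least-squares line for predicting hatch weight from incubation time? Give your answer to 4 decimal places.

n = 8, Σx = 167.9, Σy = 60.2, Σxy = 1305.22, Σx² = 3557.43
Sxx = Σx² − (Σx)²/n = 3557.43 − 3523.80125 = 33.62875
Sxy = Σxy − (Σx)(Σy)/n = 1305.22 − 1263.4475 = 41.7725
b = Sxy/Sxx = 41.7725/33.62875 = 1.242166
a = ȳ − b·x̄ = 7.525 − 1.242166·20.9875 = -18.544965

-18.5450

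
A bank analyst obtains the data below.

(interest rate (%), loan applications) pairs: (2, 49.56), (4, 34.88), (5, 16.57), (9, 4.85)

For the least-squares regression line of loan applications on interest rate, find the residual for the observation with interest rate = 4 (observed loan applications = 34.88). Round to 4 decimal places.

n = 4, Σx = 20, Σy = 105.86, Σxy = 365.14, Σx² = 126
Sxx = Σx² − (Σx)²/n = 126 − 100 = 26
Sxy = Σxy − (Σx)(Σy)/n = 365.14 − 529.3 = -164.16
b = Sxy/Sxx = -164.16/26 = -6.313846
a = ȳ − b·x̄ = 26.465 − (-6.313846)·5 = 58.034231
ŷ(4) = 58.034231 + (-6.313846)·4 = 32.778846
residual = y − ŷ = 34.88 − 32.778846 = 2.101154

2.1012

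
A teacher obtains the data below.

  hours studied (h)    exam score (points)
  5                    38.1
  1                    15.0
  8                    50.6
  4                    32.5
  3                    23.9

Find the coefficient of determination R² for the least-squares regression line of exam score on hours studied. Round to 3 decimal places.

n = 5, Σx = 21, Σy = 160.1, Σxy = 812, Σx² = 115, Σy² = 5864.43
Sxx = Σx² − (Σx)²/n = 115 − 88.2 = 26.8
Sxy = Σxy − (Σx)(Σy)/n = 812 − 672.42 = 139.58
Syy = Σy² − (Σy)²/n = 5864.43 − 5126.402 = 738.028
R² = Sxy²/(Sxx·Syy) = (139.58)²/(26.8·738.028) = 0.985006

0.985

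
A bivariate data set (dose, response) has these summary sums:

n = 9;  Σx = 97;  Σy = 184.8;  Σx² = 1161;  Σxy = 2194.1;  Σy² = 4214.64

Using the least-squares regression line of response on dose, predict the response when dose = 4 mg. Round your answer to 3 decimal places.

8.664

Sxx = Σx² − (Σx)²/n = 1161 − 1045.444444 = 115.555556
Sxy = Σxy − (Σx)(Σy)/n = 2194.1 − 1991.733333 = 202.366667
b = Sxy/Sxx = 202.366667/115.555556 = 1.75125
a = ȳ − b·x̄ = 20.533333 − 1.75125·10.777778 = 1.65875
ŷ(4) = a + b·4 = 1.65875 + 1.75125·4 = 8.66375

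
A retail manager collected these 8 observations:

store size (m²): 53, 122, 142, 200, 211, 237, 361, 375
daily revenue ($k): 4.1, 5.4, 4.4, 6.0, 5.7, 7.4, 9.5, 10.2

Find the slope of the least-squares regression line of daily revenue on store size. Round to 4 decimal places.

n = 8, Σx = 1701, Σy = 52.7, Σxy = 12911.9, Σx² = 449493
Sxx = Σx² − (Σx)²/n = 449493 − 361675.125 = 87817.875
Sxy = Σxy − (Σx)(Σy)/n = 12911.9 − 11205.3375 = 1706.5625
b = Sxy/Sxx = 1706.5625/87817.875 = 0.019433

0.0194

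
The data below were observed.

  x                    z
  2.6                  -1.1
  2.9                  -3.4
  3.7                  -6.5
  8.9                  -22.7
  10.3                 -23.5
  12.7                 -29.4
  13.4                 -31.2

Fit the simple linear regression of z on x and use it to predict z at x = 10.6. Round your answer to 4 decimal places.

n = 7, Σx = 54.5, Σy = -117.8, Σxy = -1272.31, Σx² = 555.01
Sxx = Σx² − (Σx)²/n = 555.01 − 424.321429 = 130.688571
Sxy = Σxy − (Σx)(Σy)/n = -1272.31 − (-917.157143) = -355.152857
b = Sxy/Sxx = -355.152857/130.688571 = -2.717551
a = ȳ − b·x̄ = -16.828571 − (-2.717551)·7.785714 = 4.329504
ŷ(10.6) = a + b·10.6 = 4.329504 + (-2.717551)·10.6 = -24.476536

-24.4765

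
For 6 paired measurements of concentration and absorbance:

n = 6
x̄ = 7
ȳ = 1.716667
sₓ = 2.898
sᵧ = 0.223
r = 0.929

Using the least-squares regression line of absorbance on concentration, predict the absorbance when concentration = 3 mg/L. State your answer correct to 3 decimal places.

b = r · sᵧ/sₓ = 0.929 · 0.223/2.898 = 0.071486
a = ȳ − b·x̄ = 1.716667 − 0.071486·7 = 1.216264
ŷ(3) = a + b·3 = 1.216264 + 0.071486·3 = 1.430722

1.431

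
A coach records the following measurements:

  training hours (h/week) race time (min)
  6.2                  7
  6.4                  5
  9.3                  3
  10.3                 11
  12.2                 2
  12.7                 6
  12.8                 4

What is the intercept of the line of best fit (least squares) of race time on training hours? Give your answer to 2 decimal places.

7.73

n = 7, Σx = 69.9, Σy = 38, Σxy = 368.4, Σx² = 745.95
Sxx = Σx² − (Σx)²/n = 745.95 − 698.001429 = 47.948571
Sxy = Σxy − (Σx)(Σy)/n = 368.4 − 379.457143 = -11.057143
b = Sxy/Sxx = -11.057143/47.948571 = -0.230604
a = ȳ − b·x̄ = 5.428571 − (-0.230604)·9.985714 = 7.731319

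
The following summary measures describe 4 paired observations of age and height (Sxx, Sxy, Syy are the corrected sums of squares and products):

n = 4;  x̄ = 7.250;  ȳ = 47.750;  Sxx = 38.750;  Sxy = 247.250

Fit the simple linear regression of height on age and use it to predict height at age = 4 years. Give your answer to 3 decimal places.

b = Sxy/Sxx = 247.25/38.75 = 6.380645
a = ȳ − b·x̄ = 47.75 − 6.380645·7.25 = 1.490323
ŷ(4) = a + b·4 = 1.490323 + 6.380645·4 = 27.012903

27.013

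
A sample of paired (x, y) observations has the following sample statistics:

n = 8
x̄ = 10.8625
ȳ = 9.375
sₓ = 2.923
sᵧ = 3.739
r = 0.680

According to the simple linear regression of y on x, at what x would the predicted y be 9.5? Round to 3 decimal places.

b = r · sᵧ/sₓ = 0.68 · 3.739/2.923 = 0.869832
a = ȳ − b·x̄ = 9.375 − 0.869832·10.8625 = -0.073554
Set a + b·x = 9.5: x = (9.5 − (-0.073554)) / 0.869832 = 11.006206

11.006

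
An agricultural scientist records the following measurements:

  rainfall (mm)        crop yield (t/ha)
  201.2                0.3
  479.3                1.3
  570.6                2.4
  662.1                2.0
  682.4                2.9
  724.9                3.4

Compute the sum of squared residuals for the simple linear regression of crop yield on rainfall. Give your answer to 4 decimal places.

0.8205

n = 6, Σx = 3320.5, Σy = 12.3, Σxy = 7820.71, Σx² = 2025320.47, Σy² = 31.51
Sxx = Σx² − (Σx)²/n = 2025320.47 − 1837620.041667 = 187700.428333
Sxy = Σxy − (Σx)(Σy)/n = 7820.71 − 6807.025 = 1013.685
Syy = Σy² − (Σy)²/n = 31.51 − 25.215 = 6.295
b = Sxy/Sxx = 1013.685/187700.428333 = 0.005401
SSE = Syy − b·Sxy = 6.295 − 0.005401·1013.685 = 0.820546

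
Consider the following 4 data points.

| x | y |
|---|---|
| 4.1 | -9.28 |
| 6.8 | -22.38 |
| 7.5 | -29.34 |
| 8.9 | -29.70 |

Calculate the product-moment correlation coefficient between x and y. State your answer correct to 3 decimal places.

-0.963

n = 4, Σx = 27.3, Σy = -90.7, Σxy = -674.612, Σx² = 198.51, Σy² = 2329.9084
Sxx = Σx² − (Σx)²/n = 198.51 − 186.3225 = 12.1875
Sxy = Σxy − (Σx)(Σy)/n = -674.612 − (-619.0275) = -55.5845
Syy = Σy² − (Σy)²/n = 2329.9084 − 2056.6225 = 273.2859
r = Sxy/√(Sxx·Syy) = -55.5845/√(3330.671906) = -55.5845/57.711974 = -0.963136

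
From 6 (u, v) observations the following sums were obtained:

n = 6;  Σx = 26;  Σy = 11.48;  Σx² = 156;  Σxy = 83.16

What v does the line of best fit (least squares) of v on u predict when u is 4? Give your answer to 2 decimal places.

Sxx = Σx² − (Σx)²/n = 156 − 112.666667 = 43.333333
Sxy = Σxy − (Σx)(Σy)/n = 83.16 − 49.746667 = 33.413333
b = Sxy/Sxx = 33.413333/43.333333 = 0.771077
a = ȳ − b·x̄ = 1.913333 − 0.771077·4.333333 = -1.428
ŷ(4) = a + b·4 = -1.428 + 0.771077·4 = 1.656308

1.66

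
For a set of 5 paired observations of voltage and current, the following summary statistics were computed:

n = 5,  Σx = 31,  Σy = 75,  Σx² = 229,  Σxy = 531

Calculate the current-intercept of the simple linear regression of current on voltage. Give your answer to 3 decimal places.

Sxx = Σx² − (Σx)²/n = 229 − 192.2 = 36.8
Sxy = Σxy − (Σx)(Σy)/n = 531 − 465 = 66
b = Sxy/Sxx = 66/36.8 = 1.793478
a = ȳ − b·x̄ = 15 − 1.793478·6.2 = 3.880435

3.880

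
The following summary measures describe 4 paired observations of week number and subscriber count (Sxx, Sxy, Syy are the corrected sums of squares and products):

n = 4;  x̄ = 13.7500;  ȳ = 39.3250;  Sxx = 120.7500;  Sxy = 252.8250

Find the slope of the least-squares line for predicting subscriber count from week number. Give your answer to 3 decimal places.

b = Sxy/Sxx = 252.825/120.75 = 2.093789

2.094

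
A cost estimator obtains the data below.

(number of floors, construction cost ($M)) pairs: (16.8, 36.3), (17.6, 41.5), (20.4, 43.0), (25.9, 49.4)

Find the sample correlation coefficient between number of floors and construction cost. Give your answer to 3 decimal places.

n = 4, Σx = 80.7, Σy = 170.2, Σxy = 3496.9, Σx² = 1678.97, Σy² = 7329.3
Sxx = Σx² − (Σx)²/n = 1678.97 − 1628.1225 = 50.8475
Sxy = Σxy − (Σx)(Σy)/n = 3496.9 − 3433.785 = 63.115
Syy = Σy² − (Σy)²/n = 7329.3 − 7242.01 = 87.29
r = Sxy/√(Sxx·Syy) = 63.115/√(4438.478275) = 63.115/66.621905 = 0.947361

0.947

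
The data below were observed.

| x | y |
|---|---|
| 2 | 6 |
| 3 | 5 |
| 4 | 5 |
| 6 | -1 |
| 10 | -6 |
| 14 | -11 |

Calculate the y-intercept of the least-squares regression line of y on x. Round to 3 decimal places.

n = 6, Σx = 39, Σy = -2, Σxy = -173, Σx² = 361
Sxx = Σx² − (Σx)²/n = 361 − 253.5 = 107.5
Sxy = Σxy − (Σx)(Σy)/n = -173 − (-13) = -160
b = Sxy/Sxx = -160/107.5 = -1.488372
a = ȳ − b·x̄ = -0.333333 − (-1.488372)·6.5 = 9.341085

9.341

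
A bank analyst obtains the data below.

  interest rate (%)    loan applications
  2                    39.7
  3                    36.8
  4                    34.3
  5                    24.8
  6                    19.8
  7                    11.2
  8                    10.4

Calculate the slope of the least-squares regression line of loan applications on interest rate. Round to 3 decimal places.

n = 7, Σx = 35, Σy = 177, Σxy = 731.4, Σx² = 203
Sxx = Σx² − (Σx)²/n = 203 − 175 = 28
Sxy = Σxy − (Σx)(Σy)/n = 731.4 − 885 = -153.6
b = Sxy/Sxx = -153.6/28 = -5.485714

-5.486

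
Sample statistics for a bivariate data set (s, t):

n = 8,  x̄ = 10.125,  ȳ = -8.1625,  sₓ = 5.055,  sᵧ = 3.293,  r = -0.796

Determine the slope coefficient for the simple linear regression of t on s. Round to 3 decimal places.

-0.519

b = r · sᵧ/sₓ = -0.796 · 3.293/5.055 = -0.518542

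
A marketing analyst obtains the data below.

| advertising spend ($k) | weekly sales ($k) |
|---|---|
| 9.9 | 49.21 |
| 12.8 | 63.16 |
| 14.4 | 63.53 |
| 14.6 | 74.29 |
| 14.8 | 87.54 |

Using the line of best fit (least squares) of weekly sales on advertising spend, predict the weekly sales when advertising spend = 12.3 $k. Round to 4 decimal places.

61.7160

n = 5, Σx = 66.5, Σy = 337.73, Σxy = 4590.685, Σx² = 901.41
Sxx = Σx² − (Σx)²/n = 901.41 − 884.45 = 16.96
Sxy = Σxy − (Σx)(Σy)/n = 4590.685 − 4491.809 = 98.876
b = Sxy/Sxx = 98.876/16.96 = 5.829953
a = ȳ − b·x̄ = 67.546 − 5.829953·13.3 = -9.992373
ŷ(12.3) = a + b·12.3 = -9.992373 + 5.829953·12.3 = 61.716047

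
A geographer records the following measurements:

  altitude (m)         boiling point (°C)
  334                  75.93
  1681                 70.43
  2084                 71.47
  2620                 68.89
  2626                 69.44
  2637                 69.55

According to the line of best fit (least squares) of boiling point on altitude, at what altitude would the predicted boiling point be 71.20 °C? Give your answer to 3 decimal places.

1906.849

n = 6, Σx = 11982, Σy = 425.71, Σxy = 838941.52, Σx² = 27994418
Sxx = Σx² − (Σx)²/n = 27994418 − 23928054 = 4066364
Sxy = Σxy − (Σx)(Σy)/n = 838941.52 − 850142.87 = -11201.35
b = Sxy/Sxx = -11201.35/4066364 = -0.002755
a = ȳ − b·x̄ = 70.951667 − (-0.002755)·1997 = 76.452673
Set a + b·x = 71.20: x = (71.20 − 76.452673) / (-0.002755) = 1906.848927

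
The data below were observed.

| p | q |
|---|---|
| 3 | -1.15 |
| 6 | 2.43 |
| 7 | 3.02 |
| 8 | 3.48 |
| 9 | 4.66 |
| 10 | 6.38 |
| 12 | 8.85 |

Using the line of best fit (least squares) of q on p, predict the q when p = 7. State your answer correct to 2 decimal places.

n = 7, Σx = 55, Σy = 27.67, Σxy = 272.05, Σx² = 483
Sxx = Σx² − (Σx)²/n = 483 − 432.142857 = 50.857143
Sxy = Σxy − (Σx)(Σy)/n = 272.05 − 217.407143 = 54.642857
b = Sxy/Sxx = 54.642857/50.857143 = 1.074438
a = ȳ − b·x̄ = 3.952857 − 1.074438·7.857143 = -4.489157
ŷ(7) = a + b·7 = -4.489157 + 1.074438·7 = 3.031910

3.03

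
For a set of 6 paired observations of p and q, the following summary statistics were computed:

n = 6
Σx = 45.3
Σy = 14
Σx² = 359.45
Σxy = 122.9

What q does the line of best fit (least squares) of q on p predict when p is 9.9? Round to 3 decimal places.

Sxx = Σx² − (Σx)²/n = 359.45 − 342.015 = 17.435
Sxy = Σxy − (Σx)(Σy)/n = 122.9 − 105.7 = 17.2
b = Sxy/Sxx = 17.2/17.435 = 0.986521
a = ȳ − b·x̄ = 2.333333 − 0.986521·7.55 = -5.114903
ŷ(9.9) = a + b·9.9 = -5.114903 + 0.986521·9.9 = 4.651659

4.652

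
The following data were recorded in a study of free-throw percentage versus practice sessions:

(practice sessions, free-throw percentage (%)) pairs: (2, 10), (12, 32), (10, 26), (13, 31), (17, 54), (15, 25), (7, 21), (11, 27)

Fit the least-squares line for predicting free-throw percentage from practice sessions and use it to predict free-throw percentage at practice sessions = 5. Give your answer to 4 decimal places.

n = 8, Σx = 87, Σy = 226, Σxy = 2804, Σx² = 1101
Sxx = Σx² − (Σx)²/n = 1101 − 946.125 = 154.875
Sxy = Σxy − (Σx)(Σy)/n = 2804 − 2457.75 = 346.25
b = Sxy/Sxx = 346.25/154.875 = 2.235674
a = ȳ − b·x̄ = 28.25 − 2.235674·10.875 = 3.937046
ŷ(5) = a + b·5 = 3.937046 + 2.235674·5 = 15.115416

15.1154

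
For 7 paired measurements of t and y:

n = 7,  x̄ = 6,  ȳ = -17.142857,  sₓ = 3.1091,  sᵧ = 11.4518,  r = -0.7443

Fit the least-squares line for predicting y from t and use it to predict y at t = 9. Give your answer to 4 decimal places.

-25.3673

b = r · sᵧ/sₓ = -0.7443 · 11.4518/3.1091 = -2.741493
a = ȳ − b·x̄ = -17.142857 − (-2.741493)·6 = -0.693901
ŷ(9) = a + b·9 = -0.693901 + (-2.741493)·9 = -25.367335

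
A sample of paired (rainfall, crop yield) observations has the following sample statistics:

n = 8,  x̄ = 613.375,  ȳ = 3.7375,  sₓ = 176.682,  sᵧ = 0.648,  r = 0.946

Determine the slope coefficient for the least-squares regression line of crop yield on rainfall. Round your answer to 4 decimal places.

0.0035

b = r · sᵧ/sₓ = 0.946 · 0.648/176.682 = 0.003470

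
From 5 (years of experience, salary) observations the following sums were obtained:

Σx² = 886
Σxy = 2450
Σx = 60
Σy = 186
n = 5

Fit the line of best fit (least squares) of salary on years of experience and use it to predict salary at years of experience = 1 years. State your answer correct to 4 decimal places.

22.7542

Sxx = Σx² − (Σx)²/n = 886 − 720 = 166
Sxy = Σxy − (Σx)(Σy)/n = 2450 − 2232 = 218
b = Sxy/Sxx = 218/166 = 1.313253
a = ȳ − b·x̄ = 37.2 − 1.313253·12 = 21.440964
ŷ(1) = a + b·1 = 21.440964 + 1.313253·1 = 22.754217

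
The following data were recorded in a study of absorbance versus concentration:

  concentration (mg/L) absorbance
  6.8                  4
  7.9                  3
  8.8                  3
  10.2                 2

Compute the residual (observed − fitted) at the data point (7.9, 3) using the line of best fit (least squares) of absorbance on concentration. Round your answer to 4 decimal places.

-0.2876

n = 4, Σx = 33.7, Σy = 12, Σxy = 97.7, Σx² = 290.13
Sxx = Σx² − (Σx)²/n = 290.13 − 283.9225 = 6.2075
Sxy = Σxy − (Σx)(Σy)/n = 97.7 − 101.1 = -3.4
b = Sxy/Sxx = -3.4/6.2075 = -0.547725
a = ȳ − b·x̄ = 3 − (-0.547725)·8.425 = 7.614579
ŷ(7.9) = 7.614579 + (-0.547725)·7.9 = 3.287555
residual = y − ŷ = 3 − 3.287555 = -0.287555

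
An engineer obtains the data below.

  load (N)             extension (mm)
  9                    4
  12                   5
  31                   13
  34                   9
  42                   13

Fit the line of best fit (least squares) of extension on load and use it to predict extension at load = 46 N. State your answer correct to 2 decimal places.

14.33

n = 5, Σx = 128, Σy = 44, Σxy = 1351, Σx² = 4106
Sxx = Σx² − (Σx)²/n = 4106 − 3276.8 = 829.2
Sxy = Σxy − (Σx)(Σy)/n = 1351 − 1126.4 = 224.6
b = Sxy/Sxx = 224.6/829.2 = 0.270863
a = ȳ − b·x̄ = 8.8 − 0.270863·25.6 = 1.865895
ŷ(46) = a + b·46 = 1.865895 + 0.270863·46 = 14.325615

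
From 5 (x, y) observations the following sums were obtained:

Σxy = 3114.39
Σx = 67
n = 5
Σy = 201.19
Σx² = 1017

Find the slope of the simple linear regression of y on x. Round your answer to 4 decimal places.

3.5104

Sxx = Σx² − (Σx)²/n = 1017 − 897.8 = 119.2
Sxy = Σxy − (Σx)(Σy)/n = 3114.39 − 2695.946 = 418.444
b = Sxy/Sxx = 418.444/119.2 = 3.510436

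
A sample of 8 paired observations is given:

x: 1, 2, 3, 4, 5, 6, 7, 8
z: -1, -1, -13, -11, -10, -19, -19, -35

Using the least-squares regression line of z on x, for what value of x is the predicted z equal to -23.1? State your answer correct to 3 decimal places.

6.807

n = 8, Σx = 36, Σy = -109, Σxy = -663, Σx² = 204
Sxx = Σx² − (Σx)²/n = 204 − 162 = 42
Sxy = Σxy − (Σx)(Σy)/n = -663 − (-490.5) = -172.5
b = Sxy/Sxx = -172.5/42 = -4.107143
a = ȳ − b·x̄ = -13.625 − (-4.107143)·4.5 = 4.857143
Set a + b·x = -23.1: x = (-23.1 − 4.857143) / (-4.107143) = 6.806957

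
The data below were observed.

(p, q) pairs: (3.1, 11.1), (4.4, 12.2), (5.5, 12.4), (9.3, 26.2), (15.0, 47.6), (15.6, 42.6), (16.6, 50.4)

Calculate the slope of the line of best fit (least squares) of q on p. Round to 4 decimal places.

n = 7, Σx = 69.5, Σy = 202.5, Σxy = 2615.15, Σx² = 889.63
Sxx = Σx² − (Σx)²/n = 889.63 − 690.035714 = 199.594286
Sxy = Σxy − (Σx)(Σy)/n = 2615.15 − 2010.535714 = 604.614286
b = Sxy/Sxx = 604.614286/199.594286 = 3.029216

3.0292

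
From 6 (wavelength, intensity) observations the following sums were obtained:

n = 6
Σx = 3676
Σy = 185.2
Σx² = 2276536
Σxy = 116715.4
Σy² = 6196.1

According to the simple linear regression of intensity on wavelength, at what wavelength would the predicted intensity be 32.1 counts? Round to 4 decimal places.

Sxx = Σx² − (Σx)²/n = 2276536 − 2252162.666667 = 24373.333333
Sxy = Σxy − (Σx)(Σy)/n = 116715.4 − 113465.866667 = 3249.533333
b = Sxy/Sxx = 3249.533333/24373.333333 = 0.133323
a = ȳ − b·x̄ = 30.866667 − 0.133323·612.666667 = -50.816078
Set a + b·x = 32.1: x = (32.1 − (-50.816078)) / 0.133323 = 621.917362

621.9174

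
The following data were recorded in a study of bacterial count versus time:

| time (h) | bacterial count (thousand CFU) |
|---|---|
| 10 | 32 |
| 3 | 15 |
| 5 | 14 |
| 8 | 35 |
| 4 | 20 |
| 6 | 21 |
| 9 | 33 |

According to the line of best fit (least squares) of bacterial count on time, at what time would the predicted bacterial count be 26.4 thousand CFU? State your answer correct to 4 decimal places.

7.1333

n = 7, Σx = 45, Σy = 170, Σxy = 1218, Σx² = 331
Sxx = Σx² − (Σx)²/n = 331 − 289.285714 = 41.714286
Sxy = Σxy − (Σx)(Σy)/n = 1218 − 1092.857143 = 125.142857
b = Sxy/Sxx = 125.142857/41.714286 = 3
a = ȳ − b·x̄ = 24.285714 − 3·6.428571 = 5
Set a + b·x = 26.4: x = (26.4 − 5) / 3 = 7.133333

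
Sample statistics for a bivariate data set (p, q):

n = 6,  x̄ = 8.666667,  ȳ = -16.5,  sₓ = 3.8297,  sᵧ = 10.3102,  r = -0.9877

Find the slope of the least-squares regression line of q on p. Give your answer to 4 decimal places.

-2.6591

b = r · sᵧ/sₓ = -0.9877 · 10.3102/3.8297 = -2.659055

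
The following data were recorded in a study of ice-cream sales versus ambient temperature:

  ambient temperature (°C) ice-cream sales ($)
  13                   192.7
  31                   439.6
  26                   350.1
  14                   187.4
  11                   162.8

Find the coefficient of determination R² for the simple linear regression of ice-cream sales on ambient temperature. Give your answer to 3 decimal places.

0.993

n = 5, Σx = 95, Σy = 1332.6, Σxy = 29649.7, Σx² = 2123, Σy² = 414574.06
Sxx = Σx² − (Σx)²/n = 2123 − 1805 = 318
Sxy = Σxy − (Σx)(Σy)/n = 29649.7 − 25319.4 = 4330.3
Syy = Σy² − (Σy)²/n = 414574.06 − 355164.552 = 59409.508
R² = Sxy²/(Sxx·Syy) = (4330.3)²/(318·59409.508) = 0.992551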